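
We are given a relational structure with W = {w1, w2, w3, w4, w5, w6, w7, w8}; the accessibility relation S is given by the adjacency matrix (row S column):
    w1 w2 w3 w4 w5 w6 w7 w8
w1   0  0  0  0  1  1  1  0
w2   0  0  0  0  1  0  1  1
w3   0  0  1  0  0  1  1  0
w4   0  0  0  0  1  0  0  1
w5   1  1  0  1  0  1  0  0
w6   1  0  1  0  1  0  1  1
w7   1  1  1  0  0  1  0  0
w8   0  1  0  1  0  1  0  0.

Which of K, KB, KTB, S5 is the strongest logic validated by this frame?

Symmetric (axiom B): yes — every pair in S has its reverse in S.
Reflexive (axiom T): no — w1 is not related to itself.
Euclidean (axiom 5): no — w1 S w5 and w1 S w7, but not w5 S w7.
So F validates K, KB; KTB would additionally require S to be reflexive. The strongest is KB.

KB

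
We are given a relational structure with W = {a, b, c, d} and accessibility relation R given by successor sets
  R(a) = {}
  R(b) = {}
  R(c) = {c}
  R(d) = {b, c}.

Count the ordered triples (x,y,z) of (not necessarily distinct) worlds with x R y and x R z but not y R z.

3

Enumerating: (d,b,b), (d,b,c), (d,c,b).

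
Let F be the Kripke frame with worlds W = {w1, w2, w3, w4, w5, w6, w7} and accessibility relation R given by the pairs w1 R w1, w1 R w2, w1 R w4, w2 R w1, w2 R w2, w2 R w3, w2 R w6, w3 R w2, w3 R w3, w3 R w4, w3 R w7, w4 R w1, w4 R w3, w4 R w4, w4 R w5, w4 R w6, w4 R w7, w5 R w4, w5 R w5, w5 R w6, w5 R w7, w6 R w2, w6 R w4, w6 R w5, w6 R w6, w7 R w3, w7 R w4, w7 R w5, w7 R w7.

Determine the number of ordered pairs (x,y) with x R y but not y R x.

0

R is symmetric; there are no such tuples.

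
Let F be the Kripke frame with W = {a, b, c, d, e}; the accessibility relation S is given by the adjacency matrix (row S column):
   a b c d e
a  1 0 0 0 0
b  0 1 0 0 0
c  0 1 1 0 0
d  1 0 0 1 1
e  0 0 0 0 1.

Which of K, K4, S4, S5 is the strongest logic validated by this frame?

S4

Transitive (axiom 4): yes — every two-step S-path is closed by a direct edge.
Reflexive (axiom T): yes — every world is S-related to itself.
Euclidean (axiom 5): no — d S a and d S e, but not a S e.
So F validates K, K4, S4; S5 would additionally require S to be Euclidean. The strongest is S4.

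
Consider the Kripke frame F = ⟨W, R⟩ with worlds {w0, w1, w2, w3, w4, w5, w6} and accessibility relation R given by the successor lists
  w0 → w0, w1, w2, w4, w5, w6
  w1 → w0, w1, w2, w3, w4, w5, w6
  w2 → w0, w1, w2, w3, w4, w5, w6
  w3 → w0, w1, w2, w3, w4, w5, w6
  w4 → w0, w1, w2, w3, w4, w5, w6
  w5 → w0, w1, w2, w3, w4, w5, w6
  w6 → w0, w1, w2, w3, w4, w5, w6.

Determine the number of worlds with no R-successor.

R is serial; there are no such worlds.

0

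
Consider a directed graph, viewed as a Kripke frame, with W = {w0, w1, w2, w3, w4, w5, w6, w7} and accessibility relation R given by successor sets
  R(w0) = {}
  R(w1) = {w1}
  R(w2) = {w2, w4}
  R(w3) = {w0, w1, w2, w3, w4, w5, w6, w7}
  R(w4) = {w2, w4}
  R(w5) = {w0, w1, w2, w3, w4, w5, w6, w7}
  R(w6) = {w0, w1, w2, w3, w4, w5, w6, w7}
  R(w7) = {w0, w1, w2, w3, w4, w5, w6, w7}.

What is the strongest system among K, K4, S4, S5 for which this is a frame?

Transitive (axiom 4): yes — every two-step R-path is closed by a direct edge.
Reflexive (axiom T): no — w0 is not related to itself.
Euclidean (axiom 5): no — w3 R w0 and w3 R w1, but not w0 R w1.
So F validates K, K4; S4 would additionally require R to be reflexive. The strongest is K4.

K4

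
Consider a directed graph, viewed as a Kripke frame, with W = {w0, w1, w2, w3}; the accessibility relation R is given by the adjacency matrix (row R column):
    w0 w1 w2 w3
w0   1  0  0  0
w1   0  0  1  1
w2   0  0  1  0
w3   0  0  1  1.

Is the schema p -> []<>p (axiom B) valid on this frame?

No

Axiom B corresponds to the accessibility relation being symmetric.
Symmetric: no — w1 R w2 but not w2 R w1.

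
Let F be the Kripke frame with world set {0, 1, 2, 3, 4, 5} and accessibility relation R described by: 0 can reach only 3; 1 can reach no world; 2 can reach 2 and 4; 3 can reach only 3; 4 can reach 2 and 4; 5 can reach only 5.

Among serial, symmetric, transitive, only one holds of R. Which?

Serial: no — 1 has no R-successor.
Symmetric: no — 0 R 3 but not 3 R 0.
Transitive: yes — every two-step R-path is closed by a direct edge.
Only transitive holds.

transitive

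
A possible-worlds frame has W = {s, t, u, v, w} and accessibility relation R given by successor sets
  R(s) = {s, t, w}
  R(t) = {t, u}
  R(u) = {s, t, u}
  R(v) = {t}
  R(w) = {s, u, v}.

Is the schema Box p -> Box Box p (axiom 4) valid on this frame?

The schema 4 characterises exactly the transitive frames.
Transitive: no — s R t and t R u, but not s R u.

No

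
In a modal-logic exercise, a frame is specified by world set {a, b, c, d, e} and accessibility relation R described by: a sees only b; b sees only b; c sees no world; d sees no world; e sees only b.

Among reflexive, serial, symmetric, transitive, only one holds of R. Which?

transitive

Reflexive: no — a is not related to itself.
Serial: no — c has no R-successor.
Symmetric: no — a R b but not b R a.
Transitive: yes — every two-step R-path is closed by a direct edge.
Only transitive holds.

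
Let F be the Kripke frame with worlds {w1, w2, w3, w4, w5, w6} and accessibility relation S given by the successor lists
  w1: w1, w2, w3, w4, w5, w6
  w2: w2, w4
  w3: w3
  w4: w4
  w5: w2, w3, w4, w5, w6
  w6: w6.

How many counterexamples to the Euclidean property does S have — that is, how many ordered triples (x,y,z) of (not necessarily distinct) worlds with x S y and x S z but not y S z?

36

Enumerating: (w1,w2,w1), (w1,w2,w3), (w1,w2,w5), (w1,w2,w6), (w1,w3,w1), (w1,w3,w2), (w1,w3,w4), (w1,w3,w5), (w1,w3,w6), (w1,w4,w1), (w1,w4,w2), (w1,w4,w3), … and 24 more.
Total: 36.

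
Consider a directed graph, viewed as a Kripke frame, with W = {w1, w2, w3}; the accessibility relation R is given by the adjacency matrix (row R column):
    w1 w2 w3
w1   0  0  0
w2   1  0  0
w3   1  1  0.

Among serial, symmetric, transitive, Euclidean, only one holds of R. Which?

Serial: no — w1 has no R-successor.
Symmetric: no — w2 R w1 but not w1 R w2.
Transitive: yes — every two-step R-path is closed by a direct edge.
Euclidean: no — w3 R w1 and w3 R w2, but not w1 R w2.
Only transitive holds.

transitive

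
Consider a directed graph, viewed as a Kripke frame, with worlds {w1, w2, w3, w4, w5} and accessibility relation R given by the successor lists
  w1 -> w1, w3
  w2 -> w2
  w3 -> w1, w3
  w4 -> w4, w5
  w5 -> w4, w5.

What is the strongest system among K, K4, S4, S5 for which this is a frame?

Transitive (axiom 4): yes — every two-step R-path is closed by a direct edge.
Reflexive (axiom T): yes — every world is R-related to itself.
Euclidean (axiom 5): yes — any two successors of a common world are R-related.
So F validates K, K4, S4, S5. The strongest is S5.

S5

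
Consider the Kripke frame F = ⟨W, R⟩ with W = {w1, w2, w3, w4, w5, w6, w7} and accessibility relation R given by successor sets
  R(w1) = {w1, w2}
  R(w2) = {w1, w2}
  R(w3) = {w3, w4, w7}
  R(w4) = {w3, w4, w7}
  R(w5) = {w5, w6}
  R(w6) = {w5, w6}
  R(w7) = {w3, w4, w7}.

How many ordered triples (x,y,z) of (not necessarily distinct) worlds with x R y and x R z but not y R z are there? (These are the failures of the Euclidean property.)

0

R is Euclidean; there are no such tuples.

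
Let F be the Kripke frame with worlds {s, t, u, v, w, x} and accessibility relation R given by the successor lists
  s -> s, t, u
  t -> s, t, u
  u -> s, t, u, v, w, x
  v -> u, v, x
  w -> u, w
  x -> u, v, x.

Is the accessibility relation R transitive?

No

Transitive: no — s R u and u R v, but not s R v.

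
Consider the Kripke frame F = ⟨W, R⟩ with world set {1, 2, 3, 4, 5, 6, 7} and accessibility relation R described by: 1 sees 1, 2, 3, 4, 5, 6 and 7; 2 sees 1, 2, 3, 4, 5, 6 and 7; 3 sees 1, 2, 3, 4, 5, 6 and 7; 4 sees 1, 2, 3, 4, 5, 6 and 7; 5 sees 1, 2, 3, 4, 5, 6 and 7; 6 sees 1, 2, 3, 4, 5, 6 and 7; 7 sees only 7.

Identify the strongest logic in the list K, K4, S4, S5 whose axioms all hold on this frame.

S4

Transitive (axiom 4): yes — every two-step R-path is closed by a direct edge.
Reflexive (axiom T): yes — every world is R-related to itself.
Euclidean (axiom 5): no — 1 R 7 and 1 R 2, but not 7 R 2.
So F validates K, K4, S4; S5 would additionally require R to be Euclidean. The strongest is S4.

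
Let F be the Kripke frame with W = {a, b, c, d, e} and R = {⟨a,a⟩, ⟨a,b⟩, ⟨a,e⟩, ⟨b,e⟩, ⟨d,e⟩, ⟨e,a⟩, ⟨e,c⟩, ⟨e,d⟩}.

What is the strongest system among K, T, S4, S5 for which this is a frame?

Reflexive (axiom T): no — b is not related to itself.
Transitive (axiom 4): no — a R e and e R c, but not a R c.
Euclidean (axiom 5): no — a R e and a R b, but not e R b.
So F validates K; T would additionally require R to be reflexive. The strongest is K.

K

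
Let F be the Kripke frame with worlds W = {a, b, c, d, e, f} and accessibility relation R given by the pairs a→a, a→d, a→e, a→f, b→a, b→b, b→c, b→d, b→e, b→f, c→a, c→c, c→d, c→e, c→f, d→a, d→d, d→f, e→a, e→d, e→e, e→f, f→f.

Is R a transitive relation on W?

Transitive: no — d R a and a R e, but not d R e.

No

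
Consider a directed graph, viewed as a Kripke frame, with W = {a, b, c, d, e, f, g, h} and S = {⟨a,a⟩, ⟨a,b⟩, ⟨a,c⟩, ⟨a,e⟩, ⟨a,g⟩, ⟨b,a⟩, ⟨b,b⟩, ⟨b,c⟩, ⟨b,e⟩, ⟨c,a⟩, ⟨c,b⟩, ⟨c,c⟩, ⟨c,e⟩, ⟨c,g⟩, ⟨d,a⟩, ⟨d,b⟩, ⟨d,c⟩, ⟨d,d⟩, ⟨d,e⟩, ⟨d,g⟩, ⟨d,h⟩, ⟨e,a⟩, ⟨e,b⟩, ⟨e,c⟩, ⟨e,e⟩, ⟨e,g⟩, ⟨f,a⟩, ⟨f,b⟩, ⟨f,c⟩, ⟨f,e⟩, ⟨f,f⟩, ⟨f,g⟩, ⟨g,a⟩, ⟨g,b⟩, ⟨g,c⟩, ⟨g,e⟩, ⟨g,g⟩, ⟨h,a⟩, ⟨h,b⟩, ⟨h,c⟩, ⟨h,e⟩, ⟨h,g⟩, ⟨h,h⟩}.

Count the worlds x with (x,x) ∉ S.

S is reflexive; there are no such worlds.

0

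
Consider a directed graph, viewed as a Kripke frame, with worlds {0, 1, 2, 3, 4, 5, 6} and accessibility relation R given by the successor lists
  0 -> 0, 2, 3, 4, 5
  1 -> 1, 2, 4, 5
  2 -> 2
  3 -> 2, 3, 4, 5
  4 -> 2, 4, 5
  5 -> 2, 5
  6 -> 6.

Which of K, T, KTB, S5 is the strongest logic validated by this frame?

Reflexive (axiom T): yes — every world is R-related to itself.
Symmetric (axiom B): no — 0 R 2 but not 2 R 0.
Euclidean (axiom 5): no — 0 R 2 and 0 R 3, but not 2 R 3.
So F validates K, T; KTB would additionally require R to be symmetric. The strongest is T.

T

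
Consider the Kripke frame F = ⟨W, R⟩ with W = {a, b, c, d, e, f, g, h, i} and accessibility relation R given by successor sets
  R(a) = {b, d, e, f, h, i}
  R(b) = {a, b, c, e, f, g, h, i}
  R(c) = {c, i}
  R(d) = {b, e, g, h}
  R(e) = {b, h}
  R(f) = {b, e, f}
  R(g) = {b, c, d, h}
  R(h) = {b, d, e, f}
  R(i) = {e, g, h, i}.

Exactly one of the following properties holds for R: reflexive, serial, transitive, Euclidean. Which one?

Reflexive: no — a is not related to itself.
Serial: yes — every world has a successor (e.g. a R b).
Transitive: no — a R b and b R c, but not a R c.
Euclidean: no — a R b and a R d, but not b R d.
Only serial holds.

serial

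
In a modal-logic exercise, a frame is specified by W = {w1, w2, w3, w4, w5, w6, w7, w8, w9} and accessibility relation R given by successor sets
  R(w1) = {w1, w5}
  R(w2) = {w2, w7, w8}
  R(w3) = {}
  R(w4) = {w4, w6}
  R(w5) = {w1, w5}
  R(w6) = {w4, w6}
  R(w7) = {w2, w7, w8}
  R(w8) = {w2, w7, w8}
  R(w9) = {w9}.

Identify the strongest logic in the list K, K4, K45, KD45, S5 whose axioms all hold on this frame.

Transitive (axiom 4): yes — every two-step R-path is closed by a direct edge.
Euclidean (axiom 5): yes — any two successors of a common world are R-related.
Serial (axiom D): no — w3 has no R-successor.
Reflexive (axiom T): no — w3 is not related to itself.
So F validates K, K4, K45; KD45 would additionally require R to be serial. The strongest is K45.

K45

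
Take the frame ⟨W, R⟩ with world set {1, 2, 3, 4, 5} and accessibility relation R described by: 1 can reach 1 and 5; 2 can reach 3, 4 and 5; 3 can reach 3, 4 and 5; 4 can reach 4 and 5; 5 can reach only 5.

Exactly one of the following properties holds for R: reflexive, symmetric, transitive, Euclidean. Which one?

transitive

Reflexive: no — 2 is not related to itself.
Symmetric: no — 1 R 5 but not 5 R 1.
Transitive: yes — every two-step R-path is closed by a direct edge.
Euclidean: no — 2 R 4 and 2 R 3, but not 4 R 3.
Only transitive holds.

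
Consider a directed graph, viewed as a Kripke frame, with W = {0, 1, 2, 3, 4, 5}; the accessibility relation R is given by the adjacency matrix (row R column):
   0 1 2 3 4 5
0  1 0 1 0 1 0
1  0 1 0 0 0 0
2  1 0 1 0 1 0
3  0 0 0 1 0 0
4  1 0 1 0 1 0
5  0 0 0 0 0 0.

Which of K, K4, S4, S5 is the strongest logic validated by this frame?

K4

Transitive (axiom 4): yes — every two-step R-path is closed by a direct edge.
Reflexive (axiom T): no — 5 is not related to itself.
Euclidean (axiom 5): yes — any two successors of a common world are R-related.
So F validates K, K4; S4 would additionally require R to be reflexive. The strongest is K4.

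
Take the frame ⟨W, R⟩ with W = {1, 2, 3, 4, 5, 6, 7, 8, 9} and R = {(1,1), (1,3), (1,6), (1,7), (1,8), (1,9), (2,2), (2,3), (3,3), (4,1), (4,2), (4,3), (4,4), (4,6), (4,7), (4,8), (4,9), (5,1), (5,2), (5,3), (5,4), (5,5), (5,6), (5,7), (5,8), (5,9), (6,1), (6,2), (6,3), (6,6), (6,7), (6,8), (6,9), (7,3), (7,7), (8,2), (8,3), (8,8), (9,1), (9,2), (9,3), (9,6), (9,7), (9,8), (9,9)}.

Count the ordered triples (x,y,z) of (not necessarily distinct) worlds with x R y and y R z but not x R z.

3

Enumerating: (1,6,2), (1,8,2), (1,9,2).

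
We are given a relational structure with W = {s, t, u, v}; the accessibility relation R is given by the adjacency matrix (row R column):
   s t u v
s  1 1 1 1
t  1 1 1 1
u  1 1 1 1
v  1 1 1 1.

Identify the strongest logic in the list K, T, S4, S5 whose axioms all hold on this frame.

S5

Reflexive (axiom T): yes — every world is R-related to itself.
Transitive (axiom 4): yes — every two-step R-path is closed by a direct edge.
Euclidean (axiom 5): yes — any two successors of a common world are R-related.
So F validates K, T, S4, S5. The strongest is S5.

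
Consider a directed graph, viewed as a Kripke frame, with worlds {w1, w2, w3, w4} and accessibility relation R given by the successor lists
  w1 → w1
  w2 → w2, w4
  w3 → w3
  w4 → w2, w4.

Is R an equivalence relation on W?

Reflexive: yes — every world is R-related to itself.
Symmetric: yes — every pair in R has its reverse in R.
Transitive: yes — every two-step R-path is closed by a direct edge.
So R is an equivalence relation.

Yes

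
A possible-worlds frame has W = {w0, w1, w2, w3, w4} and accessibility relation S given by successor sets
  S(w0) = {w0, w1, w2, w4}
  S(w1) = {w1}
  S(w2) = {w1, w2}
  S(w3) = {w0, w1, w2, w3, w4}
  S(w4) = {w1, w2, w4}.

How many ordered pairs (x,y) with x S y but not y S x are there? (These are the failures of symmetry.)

10

Enumerating: (w0,w1), (w0,w2), (w0,w4), (w2,w1), (w3,w0), (w3,w1), (w3,w2), (w3,w4), (w4,w1), (w4,w2).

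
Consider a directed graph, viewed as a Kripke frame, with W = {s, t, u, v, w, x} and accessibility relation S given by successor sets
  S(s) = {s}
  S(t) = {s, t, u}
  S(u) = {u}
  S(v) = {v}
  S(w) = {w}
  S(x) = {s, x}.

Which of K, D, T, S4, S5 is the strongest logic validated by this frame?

S4

Serial (axiom D): yes — every world has a successor (e.g. s S s).
Reflexive (axiom T): yes — every world is S-related to itself.
Transitive (axiom 4): yes — every two-step S-path is closed by a direct edge.
Euclidean (axiom 5): no — t S s and t S u, but not s S u.
So F validates K, D, T, S4; S5 would additionally require S to be Euclidean. The strongest is S4.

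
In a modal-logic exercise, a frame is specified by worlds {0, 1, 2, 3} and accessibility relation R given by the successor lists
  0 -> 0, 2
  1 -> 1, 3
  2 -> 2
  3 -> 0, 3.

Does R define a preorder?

Reflexive: yes — every world is R-related to itself.
Transitive: no — 1 R 3 and 3 R 0, but not 1 R 0.
So R is not a preorder.

No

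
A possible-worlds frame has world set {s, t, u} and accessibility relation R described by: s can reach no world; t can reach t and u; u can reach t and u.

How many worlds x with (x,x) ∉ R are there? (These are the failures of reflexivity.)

Enumerating: s.

1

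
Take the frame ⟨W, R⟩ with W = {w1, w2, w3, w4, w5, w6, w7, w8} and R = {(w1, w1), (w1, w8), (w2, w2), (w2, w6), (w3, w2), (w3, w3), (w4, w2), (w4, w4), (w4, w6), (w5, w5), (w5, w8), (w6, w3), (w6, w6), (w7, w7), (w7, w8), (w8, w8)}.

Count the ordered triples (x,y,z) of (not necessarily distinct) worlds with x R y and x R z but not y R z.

9

Enumerating: (w1,w8,w1), (w2,w6,w2), (w3,w2,w3), (w4,w2,w4), (w4,w6,w2), (w4,w6,w4), (w5,w8,w5), (w6,w3,w6), (w7,w8,w7).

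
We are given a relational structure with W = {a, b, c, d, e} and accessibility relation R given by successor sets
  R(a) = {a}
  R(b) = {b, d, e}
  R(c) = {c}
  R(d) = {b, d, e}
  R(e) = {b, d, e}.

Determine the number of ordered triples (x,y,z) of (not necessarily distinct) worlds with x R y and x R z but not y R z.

0

R is Euclidean; there are no such tuples.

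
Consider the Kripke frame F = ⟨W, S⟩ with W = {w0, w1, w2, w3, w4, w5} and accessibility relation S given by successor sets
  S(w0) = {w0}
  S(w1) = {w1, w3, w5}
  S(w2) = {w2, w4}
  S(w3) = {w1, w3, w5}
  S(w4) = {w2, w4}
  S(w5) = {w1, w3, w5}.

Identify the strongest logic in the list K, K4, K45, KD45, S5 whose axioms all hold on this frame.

S5

Transitive (axiom 4): yes — every two-step S-path is closed by a direct edge.
Euclidean (axiom 5): yes — any two successors of a common world are S-related.
Serial (axiom D): yes — every world has a successor (e.g. w0 S w0).
Reflexive (axiom T): yes — every world is S-related to itself.
So F validates K, K4, K45, KD45, S5. The strongest is S5.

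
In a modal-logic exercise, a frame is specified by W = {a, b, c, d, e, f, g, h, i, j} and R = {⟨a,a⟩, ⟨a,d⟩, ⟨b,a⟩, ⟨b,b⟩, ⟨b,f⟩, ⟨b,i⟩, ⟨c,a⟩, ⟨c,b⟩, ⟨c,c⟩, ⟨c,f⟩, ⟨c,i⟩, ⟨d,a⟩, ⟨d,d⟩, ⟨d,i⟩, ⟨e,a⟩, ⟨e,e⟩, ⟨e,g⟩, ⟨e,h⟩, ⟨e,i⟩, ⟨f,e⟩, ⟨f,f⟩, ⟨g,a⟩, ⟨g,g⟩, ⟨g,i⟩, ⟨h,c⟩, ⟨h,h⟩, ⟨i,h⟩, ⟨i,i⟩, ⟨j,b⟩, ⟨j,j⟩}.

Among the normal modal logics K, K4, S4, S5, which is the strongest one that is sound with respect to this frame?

K

Transitive (axiom 4): no — a R d and d R i, but not a R i.
Reflexive (axiom T): yes — every world is R-related to itself.
Euclidean (axiom 5): no — b R a and b R f, but not a R f.
So F validates K; K4 would additionally require R to be transitive. The strongest is K.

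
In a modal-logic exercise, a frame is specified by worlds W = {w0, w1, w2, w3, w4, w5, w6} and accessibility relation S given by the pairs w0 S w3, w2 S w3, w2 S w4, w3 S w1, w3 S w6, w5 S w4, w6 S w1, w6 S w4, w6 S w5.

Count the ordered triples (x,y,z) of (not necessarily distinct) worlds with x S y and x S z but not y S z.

17

Enumerating: (w0,w3,w3), (w2,w3,w3), (w2,w3,w4), (w2,w4,w3), (w2,w4,w4), (w3,w1,w1), (w3,w1,w6), (w3,w6,w6), (w5,w4,w4), (w6,w1,w1), (w6,w1,w4), (w6,w1,w5), (w6,w4,w1), (w6,w4,w4), (w6,w4,w5), (w6,w5,w1), (w6,w5,w5).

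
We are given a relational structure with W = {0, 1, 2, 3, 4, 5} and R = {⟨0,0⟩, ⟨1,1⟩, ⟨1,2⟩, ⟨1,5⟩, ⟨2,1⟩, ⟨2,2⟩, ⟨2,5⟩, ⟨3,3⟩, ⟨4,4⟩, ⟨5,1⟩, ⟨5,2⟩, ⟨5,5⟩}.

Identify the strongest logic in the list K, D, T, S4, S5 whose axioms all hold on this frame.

Serial (axiom D): yes — every world has a successor (e.g. 0 R 0).
Reflexive (axiom T): yes — every world is R-related to itself.
Transitive (axiom 4): yes — every two-step R-path is closed by a direct edge.
Euclidean (axiom 5): yes — any two successors of a common world are R-related.
So F validates K, D, T, S4, S5. The strongest is S5.

S5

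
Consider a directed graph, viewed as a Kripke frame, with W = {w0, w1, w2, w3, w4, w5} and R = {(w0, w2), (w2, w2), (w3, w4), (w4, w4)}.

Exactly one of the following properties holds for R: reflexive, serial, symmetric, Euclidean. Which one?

Euclidean

Reflexive: no — w0 is not related to itself.
Serial: no — w1 has no R-successor.
Symmetric: no — w0 R w2 but not w2 R w0.
Euclidean: yes — any two successors of a common world are R-related.
Only Euclidean holds.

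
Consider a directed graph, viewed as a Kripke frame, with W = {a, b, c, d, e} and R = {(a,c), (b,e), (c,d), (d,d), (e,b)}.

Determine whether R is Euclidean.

No

Euclidean: no — a R c and a R c, but not c R c.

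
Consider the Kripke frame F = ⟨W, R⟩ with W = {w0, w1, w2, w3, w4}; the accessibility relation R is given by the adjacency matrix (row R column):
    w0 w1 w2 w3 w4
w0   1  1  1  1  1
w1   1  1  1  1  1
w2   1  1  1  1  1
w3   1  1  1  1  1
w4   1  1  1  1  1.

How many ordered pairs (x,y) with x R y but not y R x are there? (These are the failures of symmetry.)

0

R is symmetric; there are no such tuples.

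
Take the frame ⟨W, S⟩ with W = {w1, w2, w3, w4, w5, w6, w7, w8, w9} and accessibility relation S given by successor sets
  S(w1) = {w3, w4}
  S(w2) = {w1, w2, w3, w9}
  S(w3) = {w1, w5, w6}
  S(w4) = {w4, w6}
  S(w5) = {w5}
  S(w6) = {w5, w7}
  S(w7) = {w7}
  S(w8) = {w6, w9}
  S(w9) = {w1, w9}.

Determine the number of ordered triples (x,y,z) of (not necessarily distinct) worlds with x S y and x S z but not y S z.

Enumerating: (w1,w3,w3), (w1,w3,w4), (w1,w4,w3), (w2,w1,w1), (w2,w1,w2), (w2,w1,w9), (w2,w3,w2), (w2,w3,w3), (w2,w3,w9), (w2,w9,w2), (w2,w9,w3), (w3,w1,w1), … and 15 more.
Total: 27.

27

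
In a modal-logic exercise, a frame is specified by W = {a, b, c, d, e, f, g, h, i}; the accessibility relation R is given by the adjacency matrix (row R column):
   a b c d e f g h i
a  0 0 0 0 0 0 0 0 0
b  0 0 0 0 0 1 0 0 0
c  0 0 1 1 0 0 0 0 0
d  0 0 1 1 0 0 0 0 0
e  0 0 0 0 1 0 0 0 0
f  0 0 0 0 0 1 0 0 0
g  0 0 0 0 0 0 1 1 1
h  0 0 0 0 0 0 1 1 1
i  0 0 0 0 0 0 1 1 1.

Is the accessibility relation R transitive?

Transitive: yes — every two-step R-path is closed by a direct edge.

Yes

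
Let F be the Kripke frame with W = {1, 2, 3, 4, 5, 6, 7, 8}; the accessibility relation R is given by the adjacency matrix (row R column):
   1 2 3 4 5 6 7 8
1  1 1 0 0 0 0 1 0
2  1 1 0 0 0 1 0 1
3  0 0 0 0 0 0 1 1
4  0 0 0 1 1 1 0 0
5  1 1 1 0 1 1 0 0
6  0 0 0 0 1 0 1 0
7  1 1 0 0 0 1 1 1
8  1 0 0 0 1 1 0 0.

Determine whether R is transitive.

Transitive: no — 1 R 2 and 2 R 6, but not 1 R 6.

No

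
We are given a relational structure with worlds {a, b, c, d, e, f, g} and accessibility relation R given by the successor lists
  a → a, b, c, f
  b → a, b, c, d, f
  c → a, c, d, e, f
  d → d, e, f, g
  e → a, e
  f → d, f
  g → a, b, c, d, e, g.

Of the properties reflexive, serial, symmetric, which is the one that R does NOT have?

Reflexive: yes — every world is R-related to itself.
Serial: yes — every world has a successor (e.g. a R a).
Symmetric: no — a R f but not f R a.
Only symmetric fails.

symmetric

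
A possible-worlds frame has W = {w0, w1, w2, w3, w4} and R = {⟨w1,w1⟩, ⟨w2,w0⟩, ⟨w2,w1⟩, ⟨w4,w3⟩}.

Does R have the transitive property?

Yes

Transitive: yes — every two-step R-path is closed by a direct edge.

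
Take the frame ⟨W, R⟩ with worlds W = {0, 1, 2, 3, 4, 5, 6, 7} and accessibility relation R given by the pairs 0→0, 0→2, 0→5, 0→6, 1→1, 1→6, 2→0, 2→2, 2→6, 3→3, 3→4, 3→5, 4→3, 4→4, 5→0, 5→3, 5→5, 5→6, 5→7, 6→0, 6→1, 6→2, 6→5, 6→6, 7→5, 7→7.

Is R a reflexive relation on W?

Reflexive: yes — every world is R-related to itself.

Yes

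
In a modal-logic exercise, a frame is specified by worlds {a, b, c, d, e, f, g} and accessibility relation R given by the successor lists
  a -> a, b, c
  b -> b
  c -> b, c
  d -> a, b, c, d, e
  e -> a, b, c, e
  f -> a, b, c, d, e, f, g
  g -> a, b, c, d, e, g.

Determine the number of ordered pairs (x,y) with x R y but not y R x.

Enumerating: (a,b), (a,c), (c,b), (d,a), (d,b), (d,c), (d,e), (e,a), (e,b), (e,c), (f,a), (f,b), … and 9 more.
Total: 21.

21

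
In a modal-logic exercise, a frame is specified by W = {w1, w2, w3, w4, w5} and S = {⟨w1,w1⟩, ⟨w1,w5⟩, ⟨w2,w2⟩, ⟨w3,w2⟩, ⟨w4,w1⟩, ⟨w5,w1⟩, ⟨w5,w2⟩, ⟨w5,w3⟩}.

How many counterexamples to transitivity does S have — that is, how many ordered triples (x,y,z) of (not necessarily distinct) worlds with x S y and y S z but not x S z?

Enumerating: (w1,w5,w2), (w1,w5,w3), (w4,w1,w5), (w5,w1,w5).

4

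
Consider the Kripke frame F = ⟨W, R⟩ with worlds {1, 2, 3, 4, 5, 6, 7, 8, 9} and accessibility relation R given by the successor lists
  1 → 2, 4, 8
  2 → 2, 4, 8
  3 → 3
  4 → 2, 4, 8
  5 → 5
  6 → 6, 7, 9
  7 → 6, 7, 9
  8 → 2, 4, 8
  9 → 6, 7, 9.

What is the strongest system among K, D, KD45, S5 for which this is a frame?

KD45

Serial (axiom D): yes — every world has a successor (e.g. 1 R 2).
Euclidean (axiom 5): yes — any two successors of a common world are R-related.
Transitive (axiom 4): yes — every two-step R-path is closed by a direct edge.
Reflexive (axiom T): no — 1 is not related to itself.
So F validates K, D, KD45; S5 would additionally require R to be reflexive. The strongest is KD45.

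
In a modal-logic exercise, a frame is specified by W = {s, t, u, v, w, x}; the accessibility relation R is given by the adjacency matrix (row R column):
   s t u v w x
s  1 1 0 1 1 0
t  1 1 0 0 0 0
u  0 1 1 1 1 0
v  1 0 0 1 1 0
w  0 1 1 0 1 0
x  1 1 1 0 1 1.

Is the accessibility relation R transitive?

Transitive: no — s R w and w R u, but not s R u.

No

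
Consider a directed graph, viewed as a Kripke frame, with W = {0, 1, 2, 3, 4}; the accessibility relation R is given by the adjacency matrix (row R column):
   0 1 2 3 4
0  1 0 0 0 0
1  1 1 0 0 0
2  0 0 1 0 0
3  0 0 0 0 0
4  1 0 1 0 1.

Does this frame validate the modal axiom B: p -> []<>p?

By correspondence theory, B is valid on a frame iff R is symmetric.
Symmetric: no — 1 R 0 but not 0 R 1.

No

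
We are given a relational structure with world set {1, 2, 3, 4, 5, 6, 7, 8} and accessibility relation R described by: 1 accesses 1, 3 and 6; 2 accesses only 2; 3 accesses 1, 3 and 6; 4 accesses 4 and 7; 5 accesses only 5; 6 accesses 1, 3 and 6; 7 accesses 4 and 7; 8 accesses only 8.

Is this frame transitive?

Transitive: yes — every two-step R-path is closed by a direct edge.

Yes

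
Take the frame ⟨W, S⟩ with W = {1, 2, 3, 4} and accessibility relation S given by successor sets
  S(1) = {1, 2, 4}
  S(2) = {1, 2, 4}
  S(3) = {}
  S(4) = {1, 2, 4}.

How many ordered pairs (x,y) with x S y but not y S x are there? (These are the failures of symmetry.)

S is symmetric; there are no such tuples.

0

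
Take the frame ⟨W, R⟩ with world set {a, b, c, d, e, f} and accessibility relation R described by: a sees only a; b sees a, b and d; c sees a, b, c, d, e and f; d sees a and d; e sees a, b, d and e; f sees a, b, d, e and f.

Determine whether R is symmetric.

No

Symmetric: no — b R a but not a R b.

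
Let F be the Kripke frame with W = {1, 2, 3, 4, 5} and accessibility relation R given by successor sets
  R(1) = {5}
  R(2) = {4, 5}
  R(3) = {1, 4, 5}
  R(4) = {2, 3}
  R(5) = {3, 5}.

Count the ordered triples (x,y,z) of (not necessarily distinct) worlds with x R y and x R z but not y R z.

Enumerating: (2,4,4), (2,4,5), (2,5,4), (3,1,1), (3,1,4), (3,4,1), (3,4,4), (3,4,5), (3,5,1), (3,5,4), (4,2,2), (4,2,3), (4,3,2), (4,3,3), (5,3,3).

15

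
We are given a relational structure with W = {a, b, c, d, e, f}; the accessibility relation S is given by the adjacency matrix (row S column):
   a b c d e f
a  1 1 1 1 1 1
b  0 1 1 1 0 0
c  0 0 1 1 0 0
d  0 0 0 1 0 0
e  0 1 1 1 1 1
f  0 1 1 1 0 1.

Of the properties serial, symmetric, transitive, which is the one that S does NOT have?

symmetric

Serial: yes — every world has a successor (e.g. a S a).
Symmetric: no — a S b but not b S a.
Transitive: yes — every two-step S-path is closed by a direct edge.
Only symmetric fails.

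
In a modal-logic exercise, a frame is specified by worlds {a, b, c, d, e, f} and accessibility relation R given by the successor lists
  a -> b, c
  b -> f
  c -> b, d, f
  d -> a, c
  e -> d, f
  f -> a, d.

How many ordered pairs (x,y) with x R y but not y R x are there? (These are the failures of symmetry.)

Enumerating: (a,b), (a,c), (b,f), (c,b), (c,f), (d,a), (e,d), (e,f), (f,a), (f,d).

10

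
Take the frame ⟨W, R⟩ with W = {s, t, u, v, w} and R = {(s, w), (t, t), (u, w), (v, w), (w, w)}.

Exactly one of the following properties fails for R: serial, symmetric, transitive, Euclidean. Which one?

Serial: yes — every world has a successor (e.g. s R w).
Symmetric: no — s R w but not w R s.
Transitive: yes — every two-step R-path is closed by a direct edge.
Euclidean: yes — any two successors of a common world are R-related.
Only symmetric fails.

symmetric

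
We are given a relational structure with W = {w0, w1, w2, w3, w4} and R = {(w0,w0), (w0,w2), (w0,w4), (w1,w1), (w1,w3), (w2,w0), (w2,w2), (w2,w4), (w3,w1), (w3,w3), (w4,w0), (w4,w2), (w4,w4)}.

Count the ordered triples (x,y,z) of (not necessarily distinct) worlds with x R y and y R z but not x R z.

R is transitive; there are no such tuples.

0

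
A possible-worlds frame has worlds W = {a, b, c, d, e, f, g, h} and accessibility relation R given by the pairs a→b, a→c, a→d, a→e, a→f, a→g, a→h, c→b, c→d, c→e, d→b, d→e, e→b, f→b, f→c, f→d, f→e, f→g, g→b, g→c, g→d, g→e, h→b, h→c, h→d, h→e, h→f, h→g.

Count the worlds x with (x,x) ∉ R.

Enumerating: a, b, c, d, e, f, g, h.

8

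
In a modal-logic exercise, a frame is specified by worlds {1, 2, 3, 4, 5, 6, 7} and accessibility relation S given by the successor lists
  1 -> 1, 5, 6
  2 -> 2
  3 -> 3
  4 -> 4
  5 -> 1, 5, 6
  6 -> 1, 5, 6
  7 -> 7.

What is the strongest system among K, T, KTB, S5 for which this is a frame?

S5

Reflexive (axiom T): yes — every world is S-related to itself.
Symmetric (axiom B): yes — every pair in S has its reverse in S.
Euclidean (axiom 5): yes — any two successors of a common world are S-related.
So F validates K, T, KTB, S5. The strongest is S5.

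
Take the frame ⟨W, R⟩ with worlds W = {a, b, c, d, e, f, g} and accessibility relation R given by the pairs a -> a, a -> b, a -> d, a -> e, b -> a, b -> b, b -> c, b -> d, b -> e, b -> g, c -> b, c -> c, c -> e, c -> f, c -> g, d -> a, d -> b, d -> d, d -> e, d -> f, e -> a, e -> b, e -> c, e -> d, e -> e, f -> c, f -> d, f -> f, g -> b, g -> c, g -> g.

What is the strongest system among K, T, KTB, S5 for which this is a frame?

Reflexive (axiom T): yes — every world is R-related to itself.
Symmetric (axiom B): yes — every pair in R has its reverse in R.
Euclidean (axiom 5): no — b R a and b R c, but not a R c.
So F validates K, T, KTB; S5 would additionally require R to be Euclidean. The strongest is KTB.

KTB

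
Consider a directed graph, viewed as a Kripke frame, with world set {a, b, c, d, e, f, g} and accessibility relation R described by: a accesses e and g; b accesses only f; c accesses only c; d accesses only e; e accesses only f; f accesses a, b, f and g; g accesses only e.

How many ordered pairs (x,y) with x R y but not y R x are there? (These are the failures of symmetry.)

7

Enumerating: (a,e), (a,g), (d,e), (e,f), (f,a), (f,g), (g,e).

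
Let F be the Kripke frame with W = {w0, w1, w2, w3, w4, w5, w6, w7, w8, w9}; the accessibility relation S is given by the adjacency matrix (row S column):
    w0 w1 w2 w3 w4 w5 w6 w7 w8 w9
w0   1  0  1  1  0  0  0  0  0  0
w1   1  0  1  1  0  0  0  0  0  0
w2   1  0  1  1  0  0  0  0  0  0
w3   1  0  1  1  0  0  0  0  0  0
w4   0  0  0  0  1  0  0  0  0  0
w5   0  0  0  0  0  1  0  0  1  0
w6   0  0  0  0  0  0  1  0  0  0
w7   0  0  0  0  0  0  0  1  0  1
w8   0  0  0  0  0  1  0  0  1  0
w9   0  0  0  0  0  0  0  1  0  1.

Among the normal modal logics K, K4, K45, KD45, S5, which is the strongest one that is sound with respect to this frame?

KD45

Transitive (axiom 4): yes — every two-step S-path is closed by a direct edge.
Euclidean (axiom 5): yes — any two successors of a common world are S-related.
Serial (axiom D): yes — every world has a successor (e.g. w0 S w0).
Reflexive (axiom T): no — w1 is not related to itself.
So F validates K, K4, K45, KD45; S5 would additionally require S to be reflexive. The strongest is KD45.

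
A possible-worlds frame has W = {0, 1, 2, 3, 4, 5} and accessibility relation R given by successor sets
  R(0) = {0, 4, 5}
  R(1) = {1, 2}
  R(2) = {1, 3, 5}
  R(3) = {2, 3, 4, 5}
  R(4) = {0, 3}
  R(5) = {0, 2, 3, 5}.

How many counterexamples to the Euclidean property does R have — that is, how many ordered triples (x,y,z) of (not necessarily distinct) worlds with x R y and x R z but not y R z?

Enumerating: (0,4,4), (0,4,5), (0,5,4), (1,2,2), (2,1,3), (2,1,5), (2,3,1), (2,5,1), (3,2,2), (3,2,4), (3,4,2), (3,4,4), … and 9 more.
Total: 21.

21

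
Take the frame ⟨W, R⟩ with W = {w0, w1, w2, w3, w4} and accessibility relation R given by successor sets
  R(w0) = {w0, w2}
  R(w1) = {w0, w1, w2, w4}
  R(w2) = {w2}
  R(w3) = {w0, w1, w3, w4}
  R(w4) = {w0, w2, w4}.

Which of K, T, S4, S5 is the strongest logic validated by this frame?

T

Reflexive (axiom T): yes — every world is R-related to itself.
Transitive (axiom 4): no — w3 R w0 and w0 R w2, but not w3 R w2.
Euclidean (axiom 5): no — w1 R w0 and w1 R w4, but not w0 R w4.
So F validates K, T; S4 would additionally require R to be transitive. The strongest is T.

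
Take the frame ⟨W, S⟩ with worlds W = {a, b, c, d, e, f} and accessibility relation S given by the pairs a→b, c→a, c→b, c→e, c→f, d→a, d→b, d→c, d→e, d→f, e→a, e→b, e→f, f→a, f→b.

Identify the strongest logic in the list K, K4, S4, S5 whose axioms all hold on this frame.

Transitive (axiom 4): yes — every two-step S-path is closed by a direct edge.
Reflexive (axiom T): no — a is not related to itself.
Euclidean (axiom 5): no — c S a and c S e, but not a S e.
So F validates K, K4; S4 would additionally require S to be reflexive. The strongest is K4.

K4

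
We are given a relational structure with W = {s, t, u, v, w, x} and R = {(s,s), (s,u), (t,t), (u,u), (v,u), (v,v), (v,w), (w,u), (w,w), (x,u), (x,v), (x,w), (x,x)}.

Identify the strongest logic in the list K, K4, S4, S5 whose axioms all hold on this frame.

S4

Transitive (axiom 4): yes — every two-step R-path is closed by a direct edge.
Reflexive (axiom T): yes — every world is R-related to itself.
Euclidean (axiom 5): no — v R u and v R w, but not u R w.
So F validates K, K4, S4; S5 would additionally require R to be Euclidean. The strongest is S4.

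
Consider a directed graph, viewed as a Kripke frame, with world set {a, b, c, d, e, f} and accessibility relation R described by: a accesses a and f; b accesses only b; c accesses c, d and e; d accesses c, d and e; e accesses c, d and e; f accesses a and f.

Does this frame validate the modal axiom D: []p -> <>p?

By correspondence theory, D is valid on a frame iff R is serial.
Serial: yes — every world has a successor (e.g. a R a).

Yes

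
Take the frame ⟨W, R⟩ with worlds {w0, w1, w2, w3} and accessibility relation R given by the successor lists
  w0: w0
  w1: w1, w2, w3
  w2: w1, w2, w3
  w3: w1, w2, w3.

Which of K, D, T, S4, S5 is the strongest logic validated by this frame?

Serial (axiom D): yes — every world has a successor (e.g. w0 R w0).
Reflexive (axiom T): yes — every world is R-related to itself.
Transitive (axiom 4): yes — every two-step R-path is closed by a direct edge.
Euclidean (axiom 5): yes — any two successors of a common world are R-related.
So F validates K, D, T, S4, S5. The strongest is S5.

S5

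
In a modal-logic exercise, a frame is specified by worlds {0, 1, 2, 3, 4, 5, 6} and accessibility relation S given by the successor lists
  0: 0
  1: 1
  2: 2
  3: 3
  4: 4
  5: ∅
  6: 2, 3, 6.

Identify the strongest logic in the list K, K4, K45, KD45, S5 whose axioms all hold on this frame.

K4

Transitive (axiom 4): yes — every two-step S-path is closed by a direct edge.
Euclidean (axiom 5): no — 6 S 2 and 6 S 3, but not 2 S 3.
Serial (axiom D): no — 5 has no S-successor.
Reflexive (axiom T): no — 5 is not related to itself.
So F validates K, K4; K45 would additionally require S to be Euclidean. The strongest is K4.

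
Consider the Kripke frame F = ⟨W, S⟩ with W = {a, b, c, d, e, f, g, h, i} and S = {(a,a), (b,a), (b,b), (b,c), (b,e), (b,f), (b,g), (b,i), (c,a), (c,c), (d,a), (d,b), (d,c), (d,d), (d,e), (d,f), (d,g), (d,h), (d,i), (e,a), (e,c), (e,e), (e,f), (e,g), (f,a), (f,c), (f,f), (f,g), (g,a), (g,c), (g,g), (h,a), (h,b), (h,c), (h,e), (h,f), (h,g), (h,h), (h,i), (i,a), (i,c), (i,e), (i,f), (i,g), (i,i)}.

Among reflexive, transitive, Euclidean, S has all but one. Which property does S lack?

Euclidean

Reflexive: yes — every world is S-related to itself.
Transitive: yes — every two-step S-path is closed by a direct edge.
Euclidean: no — b S a and b S c, but not a S c.
Only Euclidean fails.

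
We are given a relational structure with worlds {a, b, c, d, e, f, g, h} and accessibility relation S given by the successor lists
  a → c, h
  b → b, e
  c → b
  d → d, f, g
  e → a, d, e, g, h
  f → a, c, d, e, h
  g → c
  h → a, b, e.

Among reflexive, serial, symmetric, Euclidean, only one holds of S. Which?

Reflexive: no — a is not related to itself.
Serial: yes — every world has a successor (e.g. a S c).
Symmetric: no — a S c but not c S a.
Euclidean: no — a S c and a S h, but not c S h.
Only serial holds.

serial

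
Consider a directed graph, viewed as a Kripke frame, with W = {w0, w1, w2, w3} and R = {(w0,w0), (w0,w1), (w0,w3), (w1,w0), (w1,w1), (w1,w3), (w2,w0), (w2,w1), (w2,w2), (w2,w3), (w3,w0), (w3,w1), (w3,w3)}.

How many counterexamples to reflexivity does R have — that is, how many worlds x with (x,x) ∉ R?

R is reflexive; there are no such worlds.

0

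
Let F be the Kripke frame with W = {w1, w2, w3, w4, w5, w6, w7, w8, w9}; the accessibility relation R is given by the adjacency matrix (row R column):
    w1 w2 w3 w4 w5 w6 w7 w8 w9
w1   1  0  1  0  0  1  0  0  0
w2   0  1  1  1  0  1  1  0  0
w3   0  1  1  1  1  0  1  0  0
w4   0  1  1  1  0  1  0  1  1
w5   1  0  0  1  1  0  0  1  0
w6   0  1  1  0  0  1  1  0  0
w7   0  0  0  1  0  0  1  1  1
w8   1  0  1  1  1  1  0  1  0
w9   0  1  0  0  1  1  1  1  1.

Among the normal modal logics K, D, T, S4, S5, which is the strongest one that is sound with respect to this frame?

Serial (axiom D): yes — every world has a successor (e.g. w1 R w1).
Reflexive (axiom T): yes — every world is R-related to itself.
Transitive (axiom 4): no — w1 R w3 and w3 R w2, but not w1 R w2.
Euclidean (axiom 5): no — w1 R w3 and w1 R w6, but not w3 R w6.
So F validates K, D, T; S4 would additionally require R to be transitive. The strongest is T.

T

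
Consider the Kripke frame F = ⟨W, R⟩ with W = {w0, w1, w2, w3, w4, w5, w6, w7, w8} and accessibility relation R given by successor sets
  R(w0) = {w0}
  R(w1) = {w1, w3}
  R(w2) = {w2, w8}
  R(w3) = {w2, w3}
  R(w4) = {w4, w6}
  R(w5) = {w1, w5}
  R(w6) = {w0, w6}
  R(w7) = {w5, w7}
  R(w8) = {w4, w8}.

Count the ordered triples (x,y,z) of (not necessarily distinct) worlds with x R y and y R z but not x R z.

7

Enumerating: (w1,w3,w2), (w2,w8,w4), (w3,w2,w8), (w4,w6,w0), (w5,w1,w3), (w7,w5,w1), (w8,w4,w6).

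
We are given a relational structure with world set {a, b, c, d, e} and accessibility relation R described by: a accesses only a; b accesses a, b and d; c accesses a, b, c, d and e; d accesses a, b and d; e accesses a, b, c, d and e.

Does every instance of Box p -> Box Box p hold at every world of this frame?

By correspondence theory, 4 is valid on a frame iff R is transitive.
Transitive: yes — every two-step R-path is closed by a direct edge.

Yes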